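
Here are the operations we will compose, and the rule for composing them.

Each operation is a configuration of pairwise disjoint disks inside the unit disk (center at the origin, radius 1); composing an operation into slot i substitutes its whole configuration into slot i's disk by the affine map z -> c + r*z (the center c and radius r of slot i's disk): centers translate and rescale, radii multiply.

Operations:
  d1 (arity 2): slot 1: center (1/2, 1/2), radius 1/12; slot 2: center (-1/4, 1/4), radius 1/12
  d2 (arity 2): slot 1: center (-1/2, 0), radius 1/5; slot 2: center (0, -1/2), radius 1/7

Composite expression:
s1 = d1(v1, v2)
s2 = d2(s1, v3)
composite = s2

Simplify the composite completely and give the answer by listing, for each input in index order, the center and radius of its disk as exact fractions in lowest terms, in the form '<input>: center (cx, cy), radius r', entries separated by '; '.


v1: center (-2/5, 1/10), radius 1/60; v2: center (-11/20, 1/20), radius 1/60; v3: center (0, -1/2), radius 1/7

Follow each v-input down from d2: c' goes to c + r*c', radius to r*r'.
input v1: composing its 2 substitution steps yields center (-2/5, 1/10), radius 1/60
input v2: composing its 2 substitution steps yields center (-11/20, 1/20), radius 1/60
input v3: composing its 1 substitution step yields center (0, -1/2), radius 1/7


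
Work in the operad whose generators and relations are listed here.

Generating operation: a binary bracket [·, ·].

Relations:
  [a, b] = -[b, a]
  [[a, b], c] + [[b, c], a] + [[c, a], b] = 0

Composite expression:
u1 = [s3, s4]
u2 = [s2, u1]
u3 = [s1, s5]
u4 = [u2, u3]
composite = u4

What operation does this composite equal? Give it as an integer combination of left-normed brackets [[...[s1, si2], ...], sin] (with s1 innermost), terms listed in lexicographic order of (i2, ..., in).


-[[[[s1, s5], s2], s3], s4] + [[[[s1, s5], s2], s4], s3] + [[[[s1, s5], s3], s4], s2] - [[[[s1, s5], s4], s3], s2]

A multilinear Lie element is pinned by s1-initial words (s1 innermost).
Composite bracket: [[s2, [s3, s4]], [s1, s5]]
Each bracket splits as ab - ba, giving 16 signed words (2^4 = 16).
The s1-initial words carry the normal form:
  sign of s1s5s2s3s4 is -1, so it contributes -[[[[s1, s5], s2], s3], s4]
  sign of s1s5s2s4s3 is +1, so it contributes +[[[[s1, s5], s2], s4], s3]
  sign of s1s5s3s4s2 is +1, so it contributes +[[[[s1, s5], s3], s4], s2]
  sign of s1s5s4s3s2 is -1, so it contributes -[[[[s1, s5], s4], s3], s2]


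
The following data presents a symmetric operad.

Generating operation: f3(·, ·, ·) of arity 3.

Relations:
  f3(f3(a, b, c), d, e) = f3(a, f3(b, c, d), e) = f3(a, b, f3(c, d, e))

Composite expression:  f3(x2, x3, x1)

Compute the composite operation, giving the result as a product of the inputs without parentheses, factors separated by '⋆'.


Every regrouping of f3 is equal, so read the x-inputs in written order.
f3(x2, x3, x1) unparenthesizes to x2 ⋆ x3 ⋆ x1

x2 ⋆ x3 ⋆ x1


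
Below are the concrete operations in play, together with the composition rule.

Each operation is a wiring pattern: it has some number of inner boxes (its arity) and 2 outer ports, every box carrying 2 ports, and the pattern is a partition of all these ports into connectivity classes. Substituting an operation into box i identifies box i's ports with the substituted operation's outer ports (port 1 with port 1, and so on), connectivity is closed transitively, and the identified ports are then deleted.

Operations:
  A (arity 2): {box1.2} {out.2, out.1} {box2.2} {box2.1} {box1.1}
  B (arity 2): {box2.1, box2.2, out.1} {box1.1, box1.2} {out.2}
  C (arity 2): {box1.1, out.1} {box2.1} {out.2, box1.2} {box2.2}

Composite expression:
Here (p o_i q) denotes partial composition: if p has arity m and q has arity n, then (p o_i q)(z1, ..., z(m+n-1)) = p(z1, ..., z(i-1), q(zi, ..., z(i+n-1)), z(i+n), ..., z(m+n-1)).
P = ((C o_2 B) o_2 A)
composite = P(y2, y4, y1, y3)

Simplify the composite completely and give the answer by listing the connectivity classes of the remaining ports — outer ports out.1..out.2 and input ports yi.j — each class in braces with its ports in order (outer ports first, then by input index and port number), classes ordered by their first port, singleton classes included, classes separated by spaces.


{out.1, y2.1} {out.2, y2.2} {y1.1} {y1.2} {y3.1, y3.2} {y4.1} {y4.2}

Two ports join when wires chain via C-identified ports.
stage A: inputs (y4, y1), connectivity {out.1, out.2} {y1.1} {y1.2} {y4.1} {y4.2}, out.j its boundary
stage B: inputs (y4, y1, y3), connectivity {out.1, y3.1, y3.2} {out.2} {y1.1} {y1.2} {y4.1} {y4.2}, out.j its boundary
stage C: inputs (y2, y4, y1, y3), connectivity {out.1, y2.1} {out.2, y2.2} {y1.1} {y1.2} {y3.1, y3.2} {y4.1} {y4.2}, out.j its boundary


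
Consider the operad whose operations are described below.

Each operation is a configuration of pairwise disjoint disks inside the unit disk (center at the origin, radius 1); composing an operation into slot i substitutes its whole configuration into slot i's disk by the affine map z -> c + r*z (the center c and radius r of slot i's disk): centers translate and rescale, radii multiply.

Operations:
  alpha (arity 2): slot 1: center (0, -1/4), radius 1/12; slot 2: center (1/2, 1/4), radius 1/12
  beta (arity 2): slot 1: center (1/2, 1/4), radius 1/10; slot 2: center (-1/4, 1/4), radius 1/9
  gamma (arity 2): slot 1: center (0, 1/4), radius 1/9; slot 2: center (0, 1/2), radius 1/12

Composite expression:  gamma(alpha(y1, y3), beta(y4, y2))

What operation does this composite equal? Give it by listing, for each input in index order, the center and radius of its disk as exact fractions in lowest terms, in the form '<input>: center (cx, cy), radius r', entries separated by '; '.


y1: center (0, 2/9), radius 1/108; y2: center (-1/48, 25/48), radius 1/108; y3: center (1/18, 5/18), radius 1/108; y4: center (1/24, 25/48), radius 1/120


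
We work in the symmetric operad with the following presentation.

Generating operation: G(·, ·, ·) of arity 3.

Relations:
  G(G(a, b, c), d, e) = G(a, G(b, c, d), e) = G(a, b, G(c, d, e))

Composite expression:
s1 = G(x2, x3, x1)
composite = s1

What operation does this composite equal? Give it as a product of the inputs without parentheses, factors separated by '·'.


x2 · x3 · x1


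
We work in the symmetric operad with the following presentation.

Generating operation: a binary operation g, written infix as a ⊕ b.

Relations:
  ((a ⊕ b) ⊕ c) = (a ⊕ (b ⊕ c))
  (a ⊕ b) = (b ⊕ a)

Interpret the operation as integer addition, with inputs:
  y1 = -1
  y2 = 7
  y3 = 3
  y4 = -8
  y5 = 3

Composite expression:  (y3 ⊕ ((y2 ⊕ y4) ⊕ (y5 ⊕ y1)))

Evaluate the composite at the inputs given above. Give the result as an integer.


4

(y2 ⊕ y4) = -1
(y5 ⊕ y1) = 2
((y2 ⊕ y4) ⊕ (y5 ⊕ y1)) = 1
(y3 ⊕ ((y2 ⊕ y4) ⊕ (y5 ⊕ y1))) = 4


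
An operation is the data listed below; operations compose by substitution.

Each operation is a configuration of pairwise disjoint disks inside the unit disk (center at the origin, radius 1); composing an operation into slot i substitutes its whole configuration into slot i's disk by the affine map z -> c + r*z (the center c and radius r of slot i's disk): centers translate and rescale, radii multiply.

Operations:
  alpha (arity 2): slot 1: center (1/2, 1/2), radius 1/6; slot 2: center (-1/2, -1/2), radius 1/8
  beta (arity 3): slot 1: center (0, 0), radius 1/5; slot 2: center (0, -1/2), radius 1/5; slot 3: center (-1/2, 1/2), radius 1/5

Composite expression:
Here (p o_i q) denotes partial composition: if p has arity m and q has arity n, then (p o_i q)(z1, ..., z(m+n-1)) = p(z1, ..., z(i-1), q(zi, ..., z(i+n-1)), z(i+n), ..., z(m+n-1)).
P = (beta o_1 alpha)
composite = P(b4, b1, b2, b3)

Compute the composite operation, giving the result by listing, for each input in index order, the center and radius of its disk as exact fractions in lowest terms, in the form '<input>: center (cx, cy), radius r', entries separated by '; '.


Only the slot chain above each b matters under beta; compose those maps.
tracing b4 down its 2-map path: center (1/10, 1/10), radius 1/30
tracing b1 down its 2-map path: center (-1/10, -1/10), radius 1/40
tracing b2 down its 1-map path: center (0, -1/2), radius 1/5
tracing b3 down its 1-map path: center (-1/2, 1/2), radius 1/5

b1: center (-1/10, -1/10), radius 1/40; b2: center (0, -1/2), radius 1/5; b3: center (-1/2, 1/2), radius 1/5; b4: center (1/10, 1/10), radius 1/30


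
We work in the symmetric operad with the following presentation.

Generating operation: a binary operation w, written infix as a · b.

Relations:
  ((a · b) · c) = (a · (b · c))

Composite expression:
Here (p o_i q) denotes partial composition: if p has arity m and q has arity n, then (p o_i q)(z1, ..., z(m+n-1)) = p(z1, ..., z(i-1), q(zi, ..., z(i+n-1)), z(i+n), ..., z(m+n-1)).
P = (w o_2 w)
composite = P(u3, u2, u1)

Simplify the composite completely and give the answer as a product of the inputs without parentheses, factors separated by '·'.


u3 · u2 · u1

All parenthesizations of w agree; list the u-inputs left to right.
(u2 · u1) linearizes to u2 · u1
(u3 · (u2 · u1)) linearizes to u3 · u2 · u1


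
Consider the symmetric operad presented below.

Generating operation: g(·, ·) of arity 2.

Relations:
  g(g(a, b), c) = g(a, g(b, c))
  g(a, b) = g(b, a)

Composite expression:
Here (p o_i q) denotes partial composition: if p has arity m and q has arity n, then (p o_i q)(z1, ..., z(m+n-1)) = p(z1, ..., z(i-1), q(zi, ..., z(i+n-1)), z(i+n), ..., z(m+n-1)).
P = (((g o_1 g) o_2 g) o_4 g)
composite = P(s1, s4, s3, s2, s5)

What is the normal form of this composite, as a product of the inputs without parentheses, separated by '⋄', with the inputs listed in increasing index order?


s1 ⋄ s2 ⋄ s3 ⋄ s4 ⋄ s5

Reordering under g is free, so list the s-inputs canonically.
g(s4, s3) linearizes to s4 ⋄ s3
g(s1, g(s4, s3)) linearizes to s1 ⋄ s4 ⋄ s3
g(s2, s5) linearizes to s2 ⋄ s5
g(g(s1, g(s4, s3)), g(s2, s5)) linearizes to s1 ⋄ s4 ⋄ s3 ⋄ s2 ⋄ s5
sorting the factors by input index: s1 ⋄ s2 ⋄ s3 ⋄ s4 ⋄ s5


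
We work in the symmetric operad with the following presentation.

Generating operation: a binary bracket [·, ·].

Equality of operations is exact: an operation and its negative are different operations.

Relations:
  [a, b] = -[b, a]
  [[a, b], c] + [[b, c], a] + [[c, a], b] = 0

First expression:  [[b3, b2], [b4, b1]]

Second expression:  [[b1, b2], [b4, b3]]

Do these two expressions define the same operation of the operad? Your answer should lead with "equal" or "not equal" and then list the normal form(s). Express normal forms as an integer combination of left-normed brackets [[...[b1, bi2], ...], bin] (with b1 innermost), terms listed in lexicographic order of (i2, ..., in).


Reducing the first expression gives -[[[b1, b4], b2], b3] + [[[b1, b4], b3], b2]
Reducing the second expression gives -[[[b1, b2], b3], b4] + [[[b1, b2], b4], b3]
The forms do not match — not equal.

not equal; first: -[[[b1, b4], b2], b3] + [[[b1, b4], b3], b2]; second: -[[[b1, b2], b3], b4] + [[[b1, b2], b4], b3]


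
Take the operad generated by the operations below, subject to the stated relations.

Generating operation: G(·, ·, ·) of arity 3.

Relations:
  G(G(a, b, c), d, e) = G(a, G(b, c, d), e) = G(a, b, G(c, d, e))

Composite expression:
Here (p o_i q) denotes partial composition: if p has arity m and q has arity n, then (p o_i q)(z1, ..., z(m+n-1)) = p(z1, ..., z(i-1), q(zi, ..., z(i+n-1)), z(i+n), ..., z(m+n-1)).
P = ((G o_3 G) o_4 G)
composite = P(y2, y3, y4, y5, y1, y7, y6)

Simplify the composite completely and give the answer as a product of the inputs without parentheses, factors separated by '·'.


All parenthesizations of G agree; list the y-inputs left to right.
G(y5, y1, y7) flattens to y5 · y1 · y7
G(y4, G(y5, y1, y7), y6) flattens to y4 · y5 · y1 · y7 · y6
G(y2, y3, G(y4, G(y5, y1, y7), y6)) flattens to y2 · y3 · y4 · y5 · y1 · y7 · y6

y2 · y3 · y4 · y5 · y1 · y7 · y6


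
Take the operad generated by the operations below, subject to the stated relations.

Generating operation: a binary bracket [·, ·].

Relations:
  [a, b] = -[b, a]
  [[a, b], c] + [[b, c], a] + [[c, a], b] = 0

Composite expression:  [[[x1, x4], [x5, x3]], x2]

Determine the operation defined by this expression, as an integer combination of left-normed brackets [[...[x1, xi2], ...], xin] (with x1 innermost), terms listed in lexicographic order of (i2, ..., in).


Left-normed coefficients sit on the x1-initial expansion words.
Composite bracket: [[[x1, x4], [x5, x3]], x2]
Under [a, b] = ab - ba we get 16 signed associative words (2^4 = 16).
Words beginning with x1 determine it all:
  the word x1x4x3x5x2 carries sign -1 and contributes -[[[[x1, x4], x3], x5], x2]
  the word x1x4x5x3x2 carries sign +1 and contributes +[[[[x1, x4], x5], x3], x2]

-[[[[x1, x4], x3], x5], x2] + [[[[x1, x4], x5], x3], x2]


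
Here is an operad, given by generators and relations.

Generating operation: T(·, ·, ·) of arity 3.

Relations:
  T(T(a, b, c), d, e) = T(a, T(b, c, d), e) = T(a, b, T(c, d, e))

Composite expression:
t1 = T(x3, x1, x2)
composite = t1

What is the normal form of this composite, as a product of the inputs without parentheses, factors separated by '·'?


x3 · x1 · x2

Under associativity of T, the answer is the x's in reading order.
T(x3, x1, x2) unparenthesizes to x3 · x1 · x2


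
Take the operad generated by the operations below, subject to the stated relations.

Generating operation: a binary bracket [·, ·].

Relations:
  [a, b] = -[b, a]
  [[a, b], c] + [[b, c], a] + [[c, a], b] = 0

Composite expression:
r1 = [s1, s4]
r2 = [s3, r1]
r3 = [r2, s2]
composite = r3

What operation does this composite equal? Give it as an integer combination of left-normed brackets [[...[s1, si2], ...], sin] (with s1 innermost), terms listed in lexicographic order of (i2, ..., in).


A multilinear Lie element is pinned by s1-initial words (s1 innermost).
Composite bracket: [[s3, [s1, s4]], s2]
Each bracket splits as ab - ba, giving 8 signed words (2^3 = 8).
Words beginning with s1 determine it all:
  word s1s4s3s2 has sign -1, contributing -[[[s1, s4], s3], s2]

-[[[s1, s4], s3], s2]


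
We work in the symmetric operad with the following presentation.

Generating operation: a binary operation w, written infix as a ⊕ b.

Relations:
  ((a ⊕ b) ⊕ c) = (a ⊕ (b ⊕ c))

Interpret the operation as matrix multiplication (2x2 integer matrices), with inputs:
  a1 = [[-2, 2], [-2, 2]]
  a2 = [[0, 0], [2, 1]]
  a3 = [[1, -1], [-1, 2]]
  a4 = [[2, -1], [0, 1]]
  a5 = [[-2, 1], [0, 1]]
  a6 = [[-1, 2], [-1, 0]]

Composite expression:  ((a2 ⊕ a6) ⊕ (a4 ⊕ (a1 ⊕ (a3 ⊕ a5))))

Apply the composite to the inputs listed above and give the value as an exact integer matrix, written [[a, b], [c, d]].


[[0, 0], [8, 2]]

(a2 ⊕ a6) = [[0, 0], [-3, 4]]
(a3 ⊕ a5) = [[-2, 0], [2, 1]]
(a1 ⊕ (a3 ⊕ a5)) = [[8, 2], [8, 2]]
(a4 ⊕ (a1 ⊕ (a3 ⊕ a5))) = [[8, 2], [8, 2]]
((a2 ⊕ a6) ⊕ (a4 ⊕ (a1 ⊕ (a3 ⊕ a5)))) = [[0, 0], [8, 2]]


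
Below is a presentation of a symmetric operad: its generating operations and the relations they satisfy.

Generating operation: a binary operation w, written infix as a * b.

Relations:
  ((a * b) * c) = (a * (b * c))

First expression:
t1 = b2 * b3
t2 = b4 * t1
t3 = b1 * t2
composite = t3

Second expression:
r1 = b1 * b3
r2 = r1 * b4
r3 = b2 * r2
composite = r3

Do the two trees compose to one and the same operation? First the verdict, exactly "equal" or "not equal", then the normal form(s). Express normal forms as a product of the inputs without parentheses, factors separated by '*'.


The first composite normalizes to b1 * b4 * b2 * b3
The second composite normalizes to b2 * b1 * b3 * b4
Different reductions; not equal.

not equal; the first gives b1 * b4 * b2 * b3 and the second b2 * b1 * b3 * b4


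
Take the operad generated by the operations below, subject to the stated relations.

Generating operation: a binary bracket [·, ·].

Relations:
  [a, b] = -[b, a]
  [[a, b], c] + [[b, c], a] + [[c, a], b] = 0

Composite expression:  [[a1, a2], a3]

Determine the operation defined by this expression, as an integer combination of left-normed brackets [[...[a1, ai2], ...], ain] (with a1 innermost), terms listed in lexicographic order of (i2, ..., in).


[[a1, a2], a3]

Expand each bracket as ab - ba; the a1-initial words give the coefficients.
Composite bracket: [[a1, a2], a3]
Each bracket splits as ab - ba, giving 4 signed words (2^2 = 4).
Words beginning with a1 determine it all:
  the word a1a2a3 carries sign +1 and contributes +[[a1, a2], a3]


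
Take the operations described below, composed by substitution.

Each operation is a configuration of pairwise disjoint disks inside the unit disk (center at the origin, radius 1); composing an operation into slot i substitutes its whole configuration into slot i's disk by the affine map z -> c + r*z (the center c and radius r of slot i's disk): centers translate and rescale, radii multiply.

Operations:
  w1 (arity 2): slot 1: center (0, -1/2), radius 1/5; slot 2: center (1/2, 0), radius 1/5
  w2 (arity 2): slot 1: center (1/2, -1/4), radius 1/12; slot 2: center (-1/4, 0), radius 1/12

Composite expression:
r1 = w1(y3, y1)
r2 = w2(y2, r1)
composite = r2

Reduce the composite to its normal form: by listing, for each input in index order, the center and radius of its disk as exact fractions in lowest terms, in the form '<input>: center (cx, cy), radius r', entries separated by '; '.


y1: center (-5/24, 0), radius 1/60; y2: center (1/2, -1/4), radius 1/12; y3: center (-1/4, -1/24), radius 1/60


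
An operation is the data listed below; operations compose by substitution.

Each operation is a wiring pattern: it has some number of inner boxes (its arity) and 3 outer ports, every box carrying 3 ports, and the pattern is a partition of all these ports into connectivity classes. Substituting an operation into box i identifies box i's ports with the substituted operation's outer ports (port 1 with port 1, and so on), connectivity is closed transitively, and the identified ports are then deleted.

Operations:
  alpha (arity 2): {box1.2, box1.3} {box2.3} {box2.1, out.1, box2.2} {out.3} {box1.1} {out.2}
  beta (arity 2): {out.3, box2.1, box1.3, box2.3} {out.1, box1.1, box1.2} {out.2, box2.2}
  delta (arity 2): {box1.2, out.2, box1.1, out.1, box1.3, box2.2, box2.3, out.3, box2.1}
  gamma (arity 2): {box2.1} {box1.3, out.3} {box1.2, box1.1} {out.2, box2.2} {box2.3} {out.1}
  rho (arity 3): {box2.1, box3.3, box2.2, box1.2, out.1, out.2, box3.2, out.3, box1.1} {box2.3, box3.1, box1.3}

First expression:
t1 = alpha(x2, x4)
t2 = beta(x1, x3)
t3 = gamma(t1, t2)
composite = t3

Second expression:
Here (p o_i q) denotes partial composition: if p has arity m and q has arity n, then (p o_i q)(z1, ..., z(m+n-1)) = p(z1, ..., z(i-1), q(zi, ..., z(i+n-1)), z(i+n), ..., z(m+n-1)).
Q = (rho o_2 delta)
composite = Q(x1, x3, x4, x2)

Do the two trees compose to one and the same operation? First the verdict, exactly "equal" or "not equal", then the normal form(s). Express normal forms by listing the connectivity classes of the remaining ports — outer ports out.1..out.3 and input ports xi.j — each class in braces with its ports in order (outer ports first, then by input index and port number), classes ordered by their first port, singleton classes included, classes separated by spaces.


not equal: they reduce to {out.1} {out.2, x3.2} {out.3} {x1.1, x1.2} {x1.3, x3.1, x3.3} {x2.1} {x2.2, x2.3} {x4.1, x4.2} {x4.3} and {out.1, out.2, out.3, x1.1, x1.2, x1.3, x2.1, x2.2, x2.3, x3.1, x3.2, x3.3, x4.1, x4.2, x4.3}

The first composite normalizes to {out.1} {out.2, x3.2} {out.3} {x1.1, x1.2} {x1.3, x3.1, x3.3} {x2.1} {x2.2, x2.3} {x4.1, x4.2} {x4.3}
The second composite normalizes to {out.1, out.2, out.3, x1.1, x1.2, x1.3, x2.1, x2.2, x2.3, x3.1, x3.2, x3.3, x4.1, x4.2, x4.3}
Distinct normal forms: not equal.


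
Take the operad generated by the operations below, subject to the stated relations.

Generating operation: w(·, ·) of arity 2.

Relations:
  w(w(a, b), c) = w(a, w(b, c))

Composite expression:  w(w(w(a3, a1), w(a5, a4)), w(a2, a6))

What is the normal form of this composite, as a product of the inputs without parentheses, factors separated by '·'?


a3 · a1 · a5 · a4 · a2 · a6

Associativity of w dissolves the nesting; only the a-input order survives.
w(a3, a1) reduces to a3 · a1
w(a5, a4) reduces to a5 · a4
w(w(a3, a1), w(a5, a4)) reduces to a3 · a1 · a5 · a4
w(a2, a6) reduces to a2 · a6
w(w(w(a3, a1), w(a5, a4)), w(a2, a6)) reduces to a3 · a1 · a5 · a4 · a2 · a6


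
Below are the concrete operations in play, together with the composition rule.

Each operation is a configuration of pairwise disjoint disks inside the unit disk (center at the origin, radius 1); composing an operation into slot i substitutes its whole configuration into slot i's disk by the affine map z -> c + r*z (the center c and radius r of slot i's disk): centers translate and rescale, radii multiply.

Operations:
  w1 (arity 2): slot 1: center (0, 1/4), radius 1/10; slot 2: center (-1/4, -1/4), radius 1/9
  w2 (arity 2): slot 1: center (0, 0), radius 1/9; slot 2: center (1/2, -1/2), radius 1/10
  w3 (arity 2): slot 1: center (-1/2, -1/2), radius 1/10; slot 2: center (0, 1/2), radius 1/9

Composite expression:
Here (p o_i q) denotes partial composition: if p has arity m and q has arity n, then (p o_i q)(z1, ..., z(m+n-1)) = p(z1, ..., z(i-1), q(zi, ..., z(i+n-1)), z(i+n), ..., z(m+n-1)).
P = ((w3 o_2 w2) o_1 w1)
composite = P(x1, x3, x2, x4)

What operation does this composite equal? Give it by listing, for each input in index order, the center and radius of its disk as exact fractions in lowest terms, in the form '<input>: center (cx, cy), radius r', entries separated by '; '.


Each x-disk chains the slot maps above it in w3; radii multiply.
x1: after 2 affine steps, its disk has center (-1/2, -19/40), radius 1/100
x3: after 2 affine steps, its disk has center (-21/40, -21/40), radius 1/90
x2: after 2 affine steps, its disk has center (0, 1/2), radius 1/81
x4: after 2 affine steps, its disk has center (1/18, 4/9), radius 1/90

x1: center (-1/2, -19/40), radius 1/100; x2: center (0, 1/2), radius 1/81; x3: center (-21/40, -21/40), radius 1/90; x4: center (1/18, 4/9), radius 1/90


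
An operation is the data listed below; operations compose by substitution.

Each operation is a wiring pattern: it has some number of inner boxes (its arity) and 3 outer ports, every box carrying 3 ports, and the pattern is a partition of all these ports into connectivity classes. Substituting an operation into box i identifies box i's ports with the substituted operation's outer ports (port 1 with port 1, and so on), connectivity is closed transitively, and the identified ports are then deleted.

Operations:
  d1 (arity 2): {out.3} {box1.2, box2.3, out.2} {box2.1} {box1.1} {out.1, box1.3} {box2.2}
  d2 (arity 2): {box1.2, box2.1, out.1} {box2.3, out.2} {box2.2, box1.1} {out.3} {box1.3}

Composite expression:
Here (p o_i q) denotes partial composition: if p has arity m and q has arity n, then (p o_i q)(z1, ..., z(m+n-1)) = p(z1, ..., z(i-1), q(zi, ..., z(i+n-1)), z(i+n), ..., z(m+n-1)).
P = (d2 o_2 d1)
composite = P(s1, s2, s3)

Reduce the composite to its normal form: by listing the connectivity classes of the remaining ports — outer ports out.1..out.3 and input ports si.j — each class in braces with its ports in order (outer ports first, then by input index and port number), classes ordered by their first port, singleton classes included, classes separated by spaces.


{out.1, s1.2, s2.3} {out.2} {out.3} {s1.1, s2.2, s3.3} {s1.3} {s2.1} {s3.1} {s3.2}

Two ports join when wires chain via d2-identified ports.
composing d1 on (s2, s3), with out.j its own outer ports: {out.1, s2.3} {out.2, s2.2, s3.3} {out.3} {s2.1} {s3.1} {s3.2}
composing d2 on (s1, s2, s3), with out.j its own outer ports: {out.1, s1.2, s2.3} {out.2} {out.3} {s1.1, s2.2, s3.3} {s1.3} {s2.1} {s3.1} {s3.2}


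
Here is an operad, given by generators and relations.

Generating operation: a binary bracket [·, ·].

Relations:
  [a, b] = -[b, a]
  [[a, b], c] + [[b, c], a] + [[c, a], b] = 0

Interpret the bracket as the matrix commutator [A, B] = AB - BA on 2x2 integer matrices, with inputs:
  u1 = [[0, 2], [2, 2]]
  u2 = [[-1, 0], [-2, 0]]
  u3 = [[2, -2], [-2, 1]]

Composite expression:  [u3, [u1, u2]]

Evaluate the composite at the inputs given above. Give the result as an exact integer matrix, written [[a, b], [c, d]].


[[16, -14], [22, -16]]

[u1, u2] = [[-4, 2], [-6, 4]]
[u3, [u1, u2]] = [[16, -14], [22, -16]]


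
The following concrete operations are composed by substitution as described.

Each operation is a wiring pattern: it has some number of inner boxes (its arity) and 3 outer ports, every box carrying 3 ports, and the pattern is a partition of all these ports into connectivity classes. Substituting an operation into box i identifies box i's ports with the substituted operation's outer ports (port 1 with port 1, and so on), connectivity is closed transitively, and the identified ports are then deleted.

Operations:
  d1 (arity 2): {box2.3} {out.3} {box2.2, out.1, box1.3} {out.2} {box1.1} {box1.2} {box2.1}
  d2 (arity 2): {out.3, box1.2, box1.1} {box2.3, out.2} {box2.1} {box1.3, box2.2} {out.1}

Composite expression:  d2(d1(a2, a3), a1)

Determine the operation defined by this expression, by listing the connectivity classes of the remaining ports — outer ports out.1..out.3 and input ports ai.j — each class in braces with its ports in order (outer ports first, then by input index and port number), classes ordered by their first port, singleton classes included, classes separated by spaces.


{out.1} {out.2, a1.3} {out.3, a2.3, a3.2} {a1.1} {a1.2} {a2.1} {a2.2} {a3.1} {a3.3}

After gluing at d2, chains via deleted ports link the a-ports.
the subtree at d1 composes to {out.1, a2.3, a3.2} {out.2} {out.3} {a2.1} {a2.2} {a3.1} {a3.3} on (a2, a3); out.j = own outer ports
the subtree at d2 composes to {out.1} {out.2, a1.3} {out.3, a2.3, a3.2} {a1.1} {a1.2} {a2.1} {a2.2} {a3.1} {a3.3} on (a2, a3, a1); out.j = own outer ports


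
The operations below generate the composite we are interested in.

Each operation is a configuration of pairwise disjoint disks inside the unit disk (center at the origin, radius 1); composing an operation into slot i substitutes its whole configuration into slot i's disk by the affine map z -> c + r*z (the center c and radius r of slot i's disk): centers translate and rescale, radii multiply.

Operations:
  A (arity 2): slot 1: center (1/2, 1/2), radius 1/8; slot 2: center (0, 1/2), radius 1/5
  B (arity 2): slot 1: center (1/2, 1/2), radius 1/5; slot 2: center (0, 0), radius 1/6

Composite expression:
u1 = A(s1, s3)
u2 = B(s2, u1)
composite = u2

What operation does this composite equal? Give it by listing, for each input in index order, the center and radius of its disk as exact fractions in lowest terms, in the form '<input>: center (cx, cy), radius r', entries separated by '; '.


Below B, radii multiply path by path; the s-disk centers shift.
s2: after 1 affine step, its disk has center (1/2, 1/2), radius 1/5
s1: after 2 affine steps, its disk has center (1/12, 1/12), radius 1/48
s3: after 2 affine steps, its disk has center (0, 1/12), radius 1/30

s1: center (1/12, 1/12), radius 1/48; s2: center (1/2, 1/2), radius 1/5; s3: center (0, 1/12), radius 1/30


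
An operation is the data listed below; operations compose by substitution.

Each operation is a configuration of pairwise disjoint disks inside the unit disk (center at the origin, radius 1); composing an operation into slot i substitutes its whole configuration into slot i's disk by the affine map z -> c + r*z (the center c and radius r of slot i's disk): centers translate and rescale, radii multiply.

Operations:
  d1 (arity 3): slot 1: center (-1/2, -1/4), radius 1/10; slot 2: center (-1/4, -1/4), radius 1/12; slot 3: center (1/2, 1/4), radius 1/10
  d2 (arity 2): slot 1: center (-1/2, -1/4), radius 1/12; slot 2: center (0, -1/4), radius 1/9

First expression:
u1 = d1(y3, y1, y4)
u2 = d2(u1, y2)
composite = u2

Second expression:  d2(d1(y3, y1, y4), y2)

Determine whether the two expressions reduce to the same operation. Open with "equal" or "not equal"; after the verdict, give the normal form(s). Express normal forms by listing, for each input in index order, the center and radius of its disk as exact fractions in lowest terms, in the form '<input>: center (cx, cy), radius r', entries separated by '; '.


equal; the common form is y1: center (-25/48, -13/48), radius 1/144; y2: center (0, -1/4), radius 1/9; y3: center (-13/24, -13/48), radius 1/120; y4: center (-11/24, -11/48), radius 1/120

Reducing the first expression gives y1: center (-25/48, -13/48), radius 1/144; y2: center (0, -1/4), radius 1/9; y3: center (-13/24, -13/48), radius 1/120; y4: center (-11/24, -11/48), radius 1/120
Reducing the second expression gives y1: center (-25/48, -13/48), radius 1/144; y2: center (0, -1/4), radius 1/9; y3: center (-13/24, -13/48), radius 1/120; y4: center (-11/24, -11/48), radius 1/120
Same normal form: equal.


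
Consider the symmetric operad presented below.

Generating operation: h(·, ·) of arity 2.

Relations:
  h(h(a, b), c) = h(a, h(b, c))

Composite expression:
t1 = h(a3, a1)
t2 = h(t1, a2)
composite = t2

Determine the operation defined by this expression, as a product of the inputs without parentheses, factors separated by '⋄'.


The h-tree's shape is irrelevant; the a-reading-order decides.
h(a3, a1) unparenthesizes to a3 ⋄ a1
h(h(a3, a1), a2) unparenthesizes to a3 ⋄ a1 ⋄ a2

a3 ⋄ a1 ⋄ a2


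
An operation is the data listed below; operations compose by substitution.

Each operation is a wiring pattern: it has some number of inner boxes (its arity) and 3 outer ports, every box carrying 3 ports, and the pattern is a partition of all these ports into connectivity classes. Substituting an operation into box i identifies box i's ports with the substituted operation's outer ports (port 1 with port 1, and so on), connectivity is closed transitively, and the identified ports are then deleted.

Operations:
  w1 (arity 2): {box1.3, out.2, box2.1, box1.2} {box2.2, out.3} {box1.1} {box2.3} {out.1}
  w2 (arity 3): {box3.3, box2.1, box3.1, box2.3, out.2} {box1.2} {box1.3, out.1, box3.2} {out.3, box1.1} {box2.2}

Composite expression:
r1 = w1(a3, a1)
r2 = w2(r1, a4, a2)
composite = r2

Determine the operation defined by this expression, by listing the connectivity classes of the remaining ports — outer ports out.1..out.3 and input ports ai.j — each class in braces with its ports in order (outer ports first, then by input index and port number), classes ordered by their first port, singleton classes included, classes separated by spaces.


{out.1, a1.2, a2.2} {out.2, a2.1, a2.3, a4.1, a4.3} {out.3} {a1.1, a3.2, a3.3} {a1.3} {a3.1} {a4.2}

Substituting into w2 glues patterns; closure does the rest.
through w1, on inputs (a3, a1): {out.1} {out.2, a1.1, a3.2, a3.3} {out.3, a1.2} {a1.3} {a3.1} (out.j = stage outer ports)
through w2, on inputs (a3, a1, a4, a2): {out.1, a1.2, a2.2} {out.2, a2.1, a2.3, a4.1, a4.3} {out.3} {a1.1, a3.2, a3.3} {a1.3} {a3.1} {a4.2} (out.j = stage outer ports)


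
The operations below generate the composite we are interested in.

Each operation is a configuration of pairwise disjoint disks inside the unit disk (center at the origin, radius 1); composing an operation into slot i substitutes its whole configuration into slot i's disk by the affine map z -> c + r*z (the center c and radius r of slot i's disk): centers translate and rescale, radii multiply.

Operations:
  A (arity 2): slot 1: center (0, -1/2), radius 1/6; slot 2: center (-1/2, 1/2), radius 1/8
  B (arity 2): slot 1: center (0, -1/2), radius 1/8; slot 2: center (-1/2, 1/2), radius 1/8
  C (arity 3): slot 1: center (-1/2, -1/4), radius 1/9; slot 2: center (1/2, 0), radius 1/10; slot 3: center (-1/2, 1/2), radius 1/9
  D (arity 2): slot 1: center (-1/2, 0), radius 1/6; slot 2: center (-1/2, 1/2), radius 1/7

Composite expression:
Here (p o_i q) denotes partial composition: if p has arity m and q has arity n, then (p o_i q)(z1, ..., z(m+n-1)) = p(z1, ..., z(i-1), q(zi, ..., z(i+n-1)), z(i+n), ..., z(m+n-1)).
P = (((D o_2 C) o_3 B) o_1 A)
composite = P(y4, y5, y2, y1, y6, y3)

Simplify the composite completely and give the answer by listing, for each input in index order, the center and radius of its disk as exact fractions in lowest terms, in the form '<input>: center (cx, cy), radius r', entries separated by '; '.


y1: center (-3/7, 69/140), radius 1/560; y2: center (-4/7, 13/28), radius 1/63; y3: center (-4/7, 4/7), radius 1/63; y4: center (-1/2, -1/12), radius 1/36; y5: center (-7/12, 1/12), radius 1/48; y6: center (-61/140, 71/140), radius 1/560

Nesting under D composes maps z -> c + r*z down each y-path.
input y4: applying the 2 nested substitutions gives center (-1/2, -1/12), radius 1/36
input y5: applying the 2 nested substitutions gives center (-7/12, 1/12), radius 1/48
input y2: applying the 2 nested substitutions gives center (-4/7, 13/28), radius 1/63
input y1: applying the 3 nested substitutions gives center (-3/7, 69/140), radius 1/560
input y6: applying the 3 nested substitutions gives center (-61/140, 71/140), radius 1/560
input y3: applying the 2 nested substitutions gives center (-4/7, 4/7), radius 1/63


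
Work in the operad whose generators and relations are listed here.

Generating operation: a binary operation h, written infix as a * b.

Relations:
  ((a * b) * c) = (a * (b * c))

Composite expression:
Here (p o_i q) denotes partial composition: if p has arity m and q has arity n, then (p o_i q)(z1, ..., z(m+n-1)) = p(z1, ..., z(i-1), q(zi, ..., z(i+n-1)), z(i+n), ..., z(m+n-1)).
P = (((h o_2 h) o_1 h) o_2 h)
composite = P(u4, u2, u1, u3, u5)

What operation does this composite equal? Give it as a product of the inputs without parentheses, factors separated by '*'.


u4 * u2 * u1 * u3 * u5

Under associativity of h, the answer is the u's in reading order.
(u2 * u1) spells out as u2 * u1
(u4 * (u2 * u1)) spells out as u4 * u2 * u1
(u3 * u5) spells out as u3 * u5
((u4 * (u2 * u1)) * (u3 * u5)) spells out as u4 * u2 * u1 * u3 * u5


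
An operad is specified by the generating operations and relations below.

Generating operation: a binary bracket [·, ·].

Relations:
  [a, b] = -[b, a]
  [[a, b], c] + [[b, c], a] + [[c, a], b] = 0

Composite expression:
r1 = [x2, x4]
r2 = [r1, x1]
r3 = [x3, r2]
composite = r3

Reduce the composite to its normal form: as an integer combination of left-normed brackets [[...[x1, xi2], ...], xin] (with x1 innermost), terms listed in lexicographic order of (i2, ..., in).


[[[x1, x2], x4], x3] - [[[x1, x4], x2], x3]

Left-normed coefficients sit on the x1-initial expansion words.
Composite bracket: [x3, [[x2, x4], x1]]
Full expansion: 8 signed words from ab - ba (2^3 = 8).
The x1-initial words carry the normal form:
  x1x2x4x3 appears with sign +1, giving the term +[[[x1, x2], x4], x3]
  x1x4x2x3 appears with sign -1, giving the term -[[[x1, x4], x2], x3]


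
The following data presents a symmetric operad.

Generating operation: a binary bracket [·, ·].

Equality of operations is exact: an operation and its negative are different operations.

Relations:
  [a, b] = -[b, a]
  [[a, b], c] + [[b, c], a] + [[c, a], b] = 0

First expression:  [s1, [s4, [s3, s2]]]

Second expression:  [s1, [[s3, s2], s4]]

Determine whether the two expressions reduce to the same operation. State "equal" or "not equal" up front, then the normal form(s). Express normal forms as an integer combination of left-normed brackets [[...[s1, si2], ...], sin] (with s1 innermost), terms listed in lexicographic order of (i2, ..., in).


not equal — first [[[s1, s2], s3], s4] - [[[s1, s3], s2], s4] - [[[s1, s4], s2], s3] + [[[s1, s4], s3], s2], second -[[[s1, s2], s3], s4] + [[[s1, s3], s2], s4] + [[[s1, s4], s2], s3] - [[[s1, s4], s3], s2]


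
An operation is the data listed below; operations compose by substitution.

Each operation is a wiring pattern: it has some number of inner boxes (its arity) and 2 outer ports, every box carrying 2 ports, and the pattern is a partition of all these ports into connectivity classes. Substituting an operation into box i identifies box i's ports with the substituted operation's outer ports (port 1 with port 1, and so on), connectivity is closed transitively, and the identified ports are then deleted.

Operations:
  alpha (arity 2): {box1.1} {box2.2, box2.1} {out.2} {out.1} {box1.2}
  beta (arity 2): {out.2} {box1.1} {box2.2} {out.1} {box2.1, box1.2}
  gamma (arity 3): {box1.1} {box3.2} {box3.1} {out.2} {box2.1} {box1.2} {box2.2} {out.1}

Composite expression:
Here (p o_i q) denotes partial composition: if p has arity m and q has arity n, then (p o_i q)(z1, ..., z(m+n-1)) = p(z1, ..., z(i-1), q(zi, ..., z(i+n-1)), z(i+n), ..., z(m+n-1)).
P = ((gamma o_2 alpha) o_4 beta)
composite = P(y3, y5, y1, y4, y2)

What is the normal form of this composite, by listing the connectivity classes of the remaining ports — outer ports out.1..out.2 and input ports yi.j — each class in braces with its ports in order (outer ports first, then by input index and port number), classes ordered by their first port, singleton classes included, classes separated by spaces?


{out.1} {out.2} {y1.1, y1.2} {y2.1, y4.2} {y2.2} {y3.1} {y3.2} {y4.1} {y5.1} {y5.2}


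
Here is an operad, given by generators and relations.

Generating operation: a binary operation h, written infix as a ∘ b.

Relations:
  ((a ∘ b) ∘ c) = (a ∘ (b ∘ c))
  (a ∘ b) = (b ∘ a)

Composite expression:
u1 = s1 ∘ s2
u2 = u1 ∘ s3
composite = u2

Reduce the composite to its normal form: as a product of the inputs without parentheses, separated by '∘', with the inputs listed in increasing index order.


s1 ∘ s2 ∘ s3


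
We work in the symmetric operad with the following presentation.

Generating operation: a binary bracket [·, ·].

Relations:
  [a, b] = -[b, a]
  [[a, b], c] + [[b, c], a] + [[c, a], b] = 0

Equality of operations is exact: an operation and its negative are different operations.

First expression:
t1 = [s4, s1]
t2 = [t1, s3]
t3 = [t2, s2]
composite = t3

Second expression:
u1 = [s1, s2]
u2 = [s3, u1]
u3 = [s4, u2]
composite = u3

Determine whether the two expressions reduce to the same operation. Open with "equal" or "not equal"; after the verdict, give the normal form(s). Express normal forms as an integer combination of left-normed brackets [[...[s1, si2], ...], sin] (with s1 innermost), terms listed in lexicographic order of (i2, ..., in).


not equal; first: -[[[s1, s4], s3], s2]; second: [[[s1, s2], s3], s4]

Normal form of the first expression: -[[[s1, s4], s3], s2]
Normal form of the second expression: [[[s1, s2], s3], s4]
They disagree, so not equal.


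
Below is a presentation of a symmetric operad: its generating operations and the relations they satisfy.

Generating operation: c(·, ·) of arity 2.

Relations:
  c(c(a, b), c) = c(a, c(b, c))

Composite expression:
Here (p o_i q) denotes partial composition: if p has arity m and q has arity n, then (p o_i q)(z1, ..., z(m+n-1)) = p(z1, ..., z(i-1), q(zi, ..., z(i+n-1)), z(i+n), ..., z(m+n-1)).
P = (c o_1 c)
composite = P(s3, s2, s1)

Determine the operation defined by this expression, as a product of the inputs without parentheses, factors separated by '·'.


s3 · s2 · s1

Every regrouping of c is equal, so read the s-inputs in written order.
c(s3, s2) unparenthesizes to s3 · s2
c(c(s3, s2), s1) unparenthesizes to s3 · s2 · s1


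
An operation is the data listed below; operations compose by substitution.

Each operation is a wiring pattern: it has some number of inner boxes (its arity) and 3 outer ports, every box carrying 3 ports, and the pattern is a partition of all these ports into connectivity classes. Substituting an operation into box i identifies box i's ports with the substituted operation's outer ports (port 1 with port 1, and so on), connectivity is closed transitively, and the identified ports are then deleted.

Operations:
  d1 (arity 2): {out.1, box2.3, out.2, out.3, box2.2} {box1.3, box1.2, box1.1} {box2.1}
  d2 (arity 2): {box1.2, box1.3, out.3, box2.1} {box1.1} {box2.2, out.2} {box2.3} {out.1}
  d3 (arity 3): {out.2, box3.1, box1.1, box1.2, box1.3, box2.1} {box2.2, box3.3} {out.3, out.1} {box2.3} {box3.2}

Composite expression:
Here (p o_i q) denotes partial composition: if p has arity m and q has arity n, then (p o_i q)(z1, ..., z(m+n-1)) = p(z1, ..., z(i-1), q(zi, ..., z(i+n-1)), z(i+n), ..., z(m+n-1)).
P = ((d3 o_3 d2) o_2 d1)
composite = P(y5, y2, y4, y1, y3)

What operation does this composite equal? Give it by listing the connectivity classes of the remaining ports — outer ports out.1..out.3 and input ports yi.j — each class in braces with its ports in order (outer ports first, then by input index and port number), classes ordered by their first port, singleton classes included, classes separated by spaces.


{out.1, out.3} {out.2, y1.2, y1.3, y3.1, y4.2, y4.3, y5.1, y5.2, y5.3} {y1.1} {y2.1, y2.2, y2.3} {y3.2} {y3.3} {y4.1}

After gluing at d3, chains via deleted ports link the y-ports.
composing d1 on (y2, y4), with out.j its own outer ports: {out.1, out.2, out.3, y4.2, y4.3} {y2.1, y2.2, y2.3} {y4.1}
composing d2 on (y1, y3), with out.j its own outer ports: {out.1} {out.2, y3.2} {out.3, y1.2, y1.3, y3.1} {y1.1} {y3.3}
composing d3 on (y5, y2, y4, y1, y3), with out.j its own outer ports: {out.1, out.3} {out.2, y1.2, y1.3, y3.1, y4.2, y4.3, y5.1, y5.2, y5.3} {y1.1} {y2.1, y2.2, y2.3} {y3.2} {y3.3} {y4.1}
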